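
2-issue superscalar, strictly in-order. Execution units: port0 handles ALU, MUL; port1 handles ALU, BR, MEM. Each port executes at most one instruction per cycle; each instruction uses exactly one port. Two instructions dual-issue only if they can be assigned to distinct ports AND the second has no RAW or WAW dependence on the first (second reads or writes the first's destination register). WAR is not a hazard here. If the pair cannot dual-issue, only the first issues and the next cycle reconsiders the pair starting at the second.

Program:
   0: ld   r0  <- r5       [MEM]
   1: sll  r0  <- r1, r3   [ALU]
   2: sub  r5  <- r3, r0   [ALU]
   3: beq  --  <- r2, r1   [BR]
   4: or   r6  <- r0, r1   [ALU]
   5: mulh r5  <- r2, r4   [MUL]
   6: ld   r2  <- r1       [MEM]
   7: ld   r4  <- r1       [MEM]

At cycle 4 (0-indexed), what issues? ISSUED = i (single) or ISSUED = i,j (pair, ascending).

ISSUED = 6

t=0 i0:ld.MEM ; WAW r0
t=1 i1:sll.ALU ; RAW r0
t=2 i2,i3:sub.ALU beq.BR ; 2-wide
t=3 i4,i5:or.ALU mulh.MUL ; 2-wide
t=4 i6:ld.MEM ; no-port MEM/MEM
t=5 i7:ld.MEM ; tail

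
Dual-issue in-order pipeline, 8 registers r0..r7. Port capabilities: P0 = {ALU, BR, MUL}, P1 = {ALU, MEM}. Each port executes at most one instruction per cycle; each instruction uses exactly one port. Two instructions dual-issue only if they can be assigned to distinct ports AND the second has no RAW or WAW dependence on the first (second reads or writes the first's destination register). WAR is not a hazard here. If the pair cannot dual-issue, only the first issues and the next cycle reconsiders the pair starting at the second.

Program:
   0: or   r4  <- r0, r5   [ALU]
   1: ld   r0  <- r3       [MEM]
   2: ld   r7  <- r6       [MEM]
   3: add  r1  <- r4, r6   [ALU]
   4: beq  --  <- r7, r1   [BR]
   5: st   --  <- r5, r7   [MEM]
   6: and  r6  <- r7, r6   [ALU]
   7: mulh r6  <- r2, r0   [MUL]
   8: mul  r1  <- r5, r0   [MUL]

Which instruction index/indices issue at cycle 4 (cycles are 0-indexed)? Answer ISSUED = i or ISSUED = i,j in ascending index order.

[0] i0+i1  or.ALU;ld.MEM  -- 2-wide
[1] i2+i3  ld.MEM;add.ALU  -- 2-wide
[2] i4+i5  beq.BR;st.MEM  -- 2-wide
[3] i6  and.ALU  -- WAW r6
[4] i7  mulh.MUL  -- no-port MUL/MUL
[5] i8  mul.MUL  -- tail

ISSUED = 7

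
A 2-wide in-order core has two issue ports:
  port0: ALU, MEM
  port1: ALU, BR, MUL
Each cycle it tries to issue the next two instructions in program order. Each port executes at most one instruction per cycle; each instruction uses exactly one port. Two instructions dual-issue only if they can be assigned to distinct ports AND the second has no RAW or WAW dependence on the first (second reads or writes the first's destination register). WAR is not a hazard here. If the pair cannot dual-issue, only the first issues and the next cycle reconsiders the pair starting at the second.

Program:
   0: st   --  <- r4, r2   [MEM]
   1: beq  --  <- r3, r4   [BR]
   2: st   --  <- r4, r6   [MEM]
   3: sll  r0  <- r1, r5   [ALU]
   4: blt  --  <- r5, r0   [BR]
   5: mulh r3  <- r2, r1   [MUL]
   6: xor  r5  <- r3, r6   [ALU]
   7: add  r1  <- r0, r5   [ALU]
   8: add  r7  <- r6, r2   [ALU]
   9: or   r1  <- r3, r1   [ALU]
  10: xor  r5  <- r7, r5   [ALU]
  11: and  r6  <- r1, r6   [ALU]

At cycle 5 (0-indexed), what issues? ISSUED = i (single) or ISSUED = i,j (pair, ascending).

ISSUED = 7,8

c0: i0/i1 st/beq  pair
c1: i2/i3 st/sll  pair
c2: i4 blt  no-port BR/MUL
c3: i5 mulh  RAW r3
c4: i6 xor  RAW r5
c5: i7/i8 add/add  pair
c6: i9/i10 or/xor  pair
c7: i11 and  tail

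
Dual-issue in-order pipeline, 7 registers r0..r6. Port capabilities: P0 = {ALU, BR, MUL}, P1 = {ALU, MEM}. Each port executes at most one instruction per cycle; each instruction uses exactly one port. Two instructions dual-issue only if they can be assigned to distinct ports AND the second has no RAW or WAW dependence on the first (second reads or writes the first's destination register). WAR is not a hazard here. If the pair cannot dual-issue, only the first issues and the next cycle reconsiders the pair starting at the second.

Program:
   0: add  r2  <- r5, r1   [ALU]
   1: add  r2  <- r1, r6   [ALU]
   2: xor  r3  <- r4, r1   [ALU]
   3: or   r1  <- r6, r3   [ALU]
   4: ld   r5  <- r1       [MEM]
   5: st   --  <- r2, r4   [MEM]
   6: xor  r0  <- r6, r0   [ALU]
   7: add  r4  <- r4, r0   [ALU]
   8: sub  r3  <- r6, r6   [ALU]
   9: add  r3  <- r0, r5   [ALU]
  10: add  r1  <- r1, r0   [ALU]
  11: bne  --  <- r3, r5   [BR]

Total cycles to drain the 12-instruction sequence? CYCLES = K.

t=0 i0:add ; WAW r2
t=1 i1/i2:add;xor ; pair
t=2 i3:or ; RAW r1
t=3 i4:ld ; no-port MEM/MEM
t=4 i5/i6:st;xor ; pair
t=5 i7/i8:add;sub ; pair
t=6 i9/i10:add;add ; pair
t=7 i11:bne ; tail

CYCLES = 8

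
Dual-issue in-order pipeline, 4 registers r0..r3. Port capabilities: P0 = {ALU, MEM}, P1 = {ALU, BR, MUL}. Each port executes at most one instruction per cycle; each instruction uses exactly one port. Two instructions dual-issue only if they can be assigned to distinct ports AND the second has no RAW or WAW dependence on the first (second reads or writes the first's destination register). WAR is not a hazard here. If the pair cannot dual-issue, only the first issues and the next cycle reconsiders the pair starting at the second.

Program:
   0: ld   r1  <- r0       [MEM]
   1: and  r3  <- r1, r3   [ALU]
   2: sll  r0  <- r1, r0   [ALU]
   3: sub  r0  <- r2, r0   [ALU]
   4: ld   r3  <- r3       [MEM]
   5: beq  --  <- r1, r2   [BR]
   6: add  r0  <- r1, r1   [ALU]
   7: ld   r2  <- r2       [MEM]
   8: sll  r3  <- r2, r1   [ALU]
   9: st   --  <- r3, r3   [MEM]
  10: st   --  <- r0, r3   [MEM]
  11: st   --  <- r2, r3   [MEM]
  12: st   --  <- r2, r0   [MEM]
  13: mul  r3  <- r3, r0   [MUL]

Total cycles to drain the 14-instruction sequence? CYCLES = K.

0. ld @i0  | RAW r1
1. and;sll @i1/i2  | 2-wide
2. sub;ld @i3/i4  | 2-wide
3. beq;add @i5/i6  | 2-wide
4. ld @i7  | RAW r2
5. sll @i8  | RAW r3
6. st @i9  | no-port MEM/MEM
7. st @i10  | no-port MEM/MEM
8. st @i11  | no-port MEM/MEM
9. st;mul @i12/i13  | 2-wide

CYCLES = 10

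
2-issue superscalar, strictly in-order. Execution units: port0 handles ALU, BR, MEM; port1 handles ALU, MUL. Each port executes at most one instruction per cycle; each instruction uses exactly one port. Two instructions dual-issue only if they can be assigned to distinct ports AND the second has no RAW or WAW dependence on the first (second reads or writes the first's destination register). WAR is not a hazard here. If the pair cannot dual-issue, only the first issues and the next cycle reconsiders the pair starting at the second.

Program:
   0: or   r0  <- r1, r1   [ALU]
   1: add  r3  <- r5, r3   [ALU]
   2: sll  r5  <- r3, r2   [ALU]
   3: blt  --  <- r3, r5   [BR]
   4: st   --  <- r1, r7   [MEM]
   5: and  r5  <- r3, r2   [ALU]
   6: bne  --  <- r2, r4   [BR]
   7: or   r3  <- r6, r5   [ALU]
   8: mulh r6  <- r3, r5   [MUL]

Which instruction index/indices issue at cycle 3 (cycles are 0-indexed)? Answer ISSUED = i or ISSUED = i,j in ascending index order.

ISSUED = 4,5

  cy0 -> i0+i1 (or.ALU add.ALU) 2-wide
  cy1 -> i2 (sll.ALU) RAW r5
  cy2 -> i3 (blt.BR) no-port BR/MEM
  cy3 -> i4+i5 (st.MEM and.ALU) 2-wide
  cy4 -> i6+i7 (bne.BR or.ALU) 2-wide
  cy5 -> i8 (mulh.MUL) tail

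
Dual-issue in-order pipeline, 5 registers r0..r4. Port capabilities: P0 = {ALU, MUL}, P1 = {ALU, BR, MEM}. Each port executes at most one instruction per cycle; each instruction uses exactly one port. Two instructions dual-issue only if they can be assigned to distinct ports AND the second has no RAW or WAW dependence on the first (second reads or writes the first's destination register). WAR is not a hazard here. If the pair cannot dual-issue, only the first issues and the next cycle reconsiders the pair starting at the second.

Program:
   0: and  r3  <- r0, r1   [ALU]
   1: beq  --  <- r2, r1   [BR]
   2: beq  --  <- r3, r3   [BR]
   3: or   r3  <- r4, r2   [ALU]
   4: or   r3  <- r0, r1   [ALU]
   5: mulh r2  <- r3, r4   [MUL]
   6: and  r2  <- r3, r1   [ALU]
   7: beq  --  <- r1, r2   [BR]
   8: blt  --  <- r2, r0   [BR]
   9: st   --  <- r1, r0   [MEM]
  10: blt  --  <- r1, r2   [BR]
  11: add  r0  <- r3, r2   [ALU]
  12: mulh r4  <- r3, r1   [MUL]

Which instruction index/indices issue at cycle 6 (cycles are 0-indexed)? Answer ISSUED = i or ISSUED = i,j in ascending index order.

ISSUED = 8

t=0 i0/i1:and.ALU+beq.BR ; pair
t=1 i2/i3:beq.BR+or.ALU ; pair
t=2 i4:or.ALU ; RAW r3
t=3 i5:mulh.MUL ; WAW r2
t=4 i6:and.ALU ; RAW r2
t=5 i7:beq.BR ; no-port BR/BR
t=6 i8:blt.BR ; no-port BR/MEM
t=7 i9:st.MEM ; no-port MEM/BR
t=8 i10/i11:blt.BR+add.ALU ; pair
t=9 i12:mulh.MUL ; tail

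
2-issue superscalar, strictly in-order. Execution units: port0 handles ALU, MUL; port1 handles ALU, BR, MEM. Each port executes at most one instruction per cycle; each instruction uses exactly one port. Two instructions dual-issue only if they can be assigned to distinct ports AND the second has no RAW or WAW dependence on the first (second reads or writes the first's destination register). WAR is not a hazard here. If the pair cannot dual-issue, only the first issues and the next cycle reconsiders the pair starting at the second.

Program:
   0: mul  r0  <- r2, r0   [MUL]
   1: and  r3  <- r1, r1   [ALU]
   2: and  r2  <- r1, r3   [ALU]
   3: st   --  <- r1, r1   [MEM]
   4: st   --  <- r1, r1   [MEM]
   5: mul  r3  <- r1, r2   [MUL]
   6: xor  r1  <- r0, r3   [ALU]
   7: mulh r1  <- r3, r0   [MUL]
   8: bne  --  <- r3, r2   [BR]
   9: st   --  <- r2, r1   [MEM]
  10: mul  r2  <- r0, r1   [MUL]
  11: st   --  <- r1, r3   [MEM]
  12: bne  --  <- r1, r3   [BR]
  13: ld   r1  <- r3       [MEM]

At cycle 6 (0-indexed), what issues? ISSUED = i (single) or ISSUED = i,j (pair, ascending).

0. mul+and @i0,i1  | pair
1. and+st @i2,i3  | pair
2. st+mul @i4,i5  | pair
3. xor @i6  | WAW r1
4. mulh+bne @i7,i8  | pair
5. st+mul @i9,i10  | pair
6. st @i11  | no-port MEM/BR
7. bne @i12  | no-port BR/MEM
8. ld @i13  | tail

ISSUED = 11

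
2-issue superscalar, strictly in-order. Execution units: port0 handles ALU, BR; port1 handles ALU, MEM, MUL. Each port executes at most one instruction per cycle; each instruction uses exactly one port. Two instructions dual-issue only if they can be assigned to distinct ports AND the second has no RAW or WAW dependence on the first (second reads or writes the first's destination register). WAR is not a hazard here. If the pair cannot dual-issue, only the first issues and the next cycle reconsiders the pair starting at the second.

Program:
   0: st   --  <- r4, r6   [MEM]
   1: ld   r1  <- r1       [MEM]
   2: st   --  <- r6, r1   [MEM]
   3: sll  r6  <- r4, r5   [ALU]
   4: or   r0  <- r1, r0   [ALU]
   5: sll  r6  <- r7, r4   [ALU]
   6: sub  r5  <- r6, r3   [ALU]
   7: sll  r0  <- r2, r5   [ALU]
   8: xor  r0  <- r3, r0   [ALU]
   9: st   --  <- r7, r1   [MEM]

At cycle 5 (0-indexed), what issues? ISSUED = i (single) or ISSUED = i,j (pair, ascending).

t=0 i0:st.MEM ; no-port MEM/MEM
t=1 i1:ld.MEM ; no-port MEM/MEM
t=2 i2&i3:st.MEM+sll.ALU ; dual
t=3 i4&i5:or.ALU+sll.ALU ; dual
t=4 i6:sub.ALU ; RAW r5
t=5 i7:sll.ALU ; RAW+WAW r0
t=6 i8&i9:xor.ALU+st.MEM ; dual

ISSUED = 7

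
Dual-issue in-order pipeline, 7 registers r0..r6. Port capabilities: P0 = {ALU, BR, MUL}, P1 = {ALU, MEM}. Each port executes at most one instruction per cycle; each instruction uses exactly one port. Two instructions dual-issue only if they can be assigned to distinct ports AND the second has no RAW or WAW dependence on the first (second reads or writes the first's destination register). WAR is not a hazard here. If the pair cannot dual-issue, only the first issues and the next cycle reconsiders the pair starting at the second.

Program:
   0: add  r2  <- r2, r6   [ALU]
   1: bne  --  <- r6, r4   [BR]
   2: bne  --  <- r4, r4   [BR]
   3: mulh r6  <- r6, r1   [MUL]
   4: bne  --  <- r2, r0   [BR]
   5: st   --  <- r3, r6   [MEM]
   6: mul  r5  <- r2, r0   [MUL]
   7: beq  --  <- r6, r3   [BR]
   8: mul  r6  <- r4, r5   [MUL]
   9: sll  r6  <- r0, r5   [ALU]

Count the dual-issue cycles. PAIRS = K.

#0 head=0: add.ALU;bne.BR i0/i1 pair
#1 head=2: bne.BR i2 no-port BR/MUL
#2 head=3: mulh.MUL i3 no-port MUL/BR
#3 head=4: bne.BR;st.MEM i4/i5 pair
#4 head=6: mul.MUL i6 no-port MUL/BR
#5 head=7: beq.BR i7 no-port BR/MUL
#6 head=8: mul.MUL i8 WAW r6
#7 head=9: sll.ALU i9 tail

PAIRS = 2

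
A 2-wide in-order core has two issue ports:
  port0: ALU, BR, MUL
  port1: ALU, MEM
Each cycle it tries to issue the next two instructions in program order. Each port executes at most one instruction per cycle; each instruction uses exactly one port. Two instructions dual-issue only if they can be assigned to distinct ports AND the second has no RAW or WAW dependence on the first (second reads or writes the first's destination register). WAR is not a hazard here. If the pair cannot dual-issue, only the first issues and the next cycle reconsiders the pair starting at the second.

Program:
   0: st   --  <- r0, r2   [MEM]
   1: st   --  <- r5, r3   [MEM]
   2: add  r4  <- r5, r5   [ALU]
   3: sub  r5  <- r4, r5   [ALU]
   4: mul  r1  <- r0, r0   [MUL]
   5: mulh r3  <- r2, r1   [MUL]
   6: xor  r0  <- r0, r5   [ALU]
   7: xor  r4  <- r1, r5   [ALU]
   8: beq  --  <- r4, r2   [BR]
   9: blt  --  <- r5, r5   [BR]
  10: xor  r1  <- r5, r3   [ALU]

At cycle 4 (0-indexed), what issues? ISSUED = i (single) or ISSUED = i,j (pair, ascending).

#0 head=0: st.MEM i0 no-port MEM/MEM
#1 head=1: st.MEM/add.ALU i1+i2 dual
#2 head=3: sub.ALU/mul.MUL i3+i4 dual
#3 head=5: mulh.MUL/xor.ALU i5+i6 dual
#4 head=7: xor.ALU i7 RAW r4
#5 head=8: beq.BR i8 no-port BR/BR
#6 head=9: blt.BR/xor.ALU i9+i10 dual

ISSUED = 7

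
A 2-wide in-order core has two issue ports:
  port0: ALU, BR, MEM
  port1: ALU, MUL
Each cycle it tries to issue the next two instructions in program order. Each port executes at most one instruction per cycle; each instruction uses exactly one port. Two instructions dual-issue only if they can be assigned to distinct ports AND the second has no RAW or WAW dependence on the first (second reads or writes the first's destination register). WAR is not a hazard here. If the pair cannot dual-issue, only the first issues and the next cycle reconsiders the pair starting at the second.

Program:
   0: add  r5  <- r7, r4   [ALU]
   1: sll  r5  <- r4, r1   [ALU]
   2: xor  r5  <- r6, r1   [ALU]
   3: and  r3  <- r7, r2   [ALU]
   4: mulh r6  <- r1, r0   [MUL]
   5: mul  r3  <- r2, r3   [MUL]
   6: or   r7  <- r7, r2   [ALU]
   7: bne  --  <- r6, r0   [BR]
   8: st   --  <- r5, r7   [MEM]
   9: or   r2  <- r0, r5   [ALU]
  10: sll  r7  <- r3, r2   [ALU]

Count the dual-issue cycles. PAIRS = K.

0. add @i0  | WAW r5
1. sll @i1  | WAW r5
2. xor and @i2&i3  | 2-wide
3. mulh @i4  | no-port MUL/MUL
4. mul or @i5&i6  | 2-wide
5. bne @i7  | no-port BR/MEM
6. st or @i8&i9  | 2-wide
7. sll @i10  | tail

PAIRS = 3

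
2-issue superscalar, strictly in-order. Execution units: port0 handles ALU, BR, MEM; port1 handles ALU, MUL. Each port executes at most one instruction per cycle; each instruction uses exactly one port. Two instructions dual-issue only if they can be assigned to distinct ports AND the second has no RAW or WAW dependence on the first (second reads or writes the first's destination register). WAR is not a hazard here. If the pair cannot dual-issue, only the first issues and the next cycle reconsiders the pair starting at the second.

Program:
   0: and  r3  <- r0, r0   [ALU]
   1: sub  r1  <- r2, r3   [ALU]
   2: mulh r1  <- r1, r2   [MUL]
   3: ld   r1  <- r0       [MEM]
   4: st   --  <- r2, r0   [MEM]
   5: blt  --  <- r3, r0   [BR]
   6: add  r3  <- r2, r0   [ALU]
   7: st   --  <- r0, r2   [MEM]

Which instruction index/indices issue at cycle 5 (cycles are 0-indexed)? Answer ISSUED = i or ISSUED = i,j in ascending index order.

ISSUED = 5,6

t=0 i0:and ; RAW r3
t=1 i1:sub ; RAW+WAW r1
t=2 i2:mulh ; WAW r1
t=3 i3:ld ; no-port MEM/MEM
t=4 i4:st ; no-port MEM/BR
t=5 i5+i6:blt/add ; 2-wide
t=6 i7:st ; tail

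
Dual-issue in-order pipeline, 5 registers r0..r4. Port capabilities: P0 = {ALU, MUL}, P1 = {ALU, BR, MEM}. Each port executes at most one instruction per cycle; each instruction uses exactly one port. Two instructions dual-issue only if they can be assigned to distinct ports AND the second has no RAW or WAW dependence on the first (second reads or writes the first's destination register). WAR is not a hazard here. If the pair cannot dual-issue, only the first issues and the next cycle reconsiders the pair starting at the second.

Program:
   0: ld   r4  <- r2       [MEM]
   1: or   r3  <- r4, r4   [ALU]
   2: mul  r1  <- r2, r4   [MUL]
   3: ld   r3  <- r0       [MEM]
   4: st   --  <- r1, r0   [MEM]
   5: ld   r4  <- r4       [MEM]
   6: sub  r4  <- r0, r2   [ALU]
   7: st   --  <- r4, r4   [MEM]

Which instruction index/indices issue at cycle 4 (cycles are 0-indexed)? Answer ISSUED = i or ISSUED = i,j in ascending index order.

ISSUED = 5

[0] i0  ld.MEM  -- RAW r4
[1] i1/i2  or.ALU+mul.MUL  -- pair
[2] i3  ld.MEM  -- no-port MEM/MEM
[3] i4  st.MEM  -- no-port MEM/MEM
[4] i5  ld.MEM  -- WAW r4
[5] i6  sub.ALU  -- RAW r4
[6] i7  st.MEM  -- tail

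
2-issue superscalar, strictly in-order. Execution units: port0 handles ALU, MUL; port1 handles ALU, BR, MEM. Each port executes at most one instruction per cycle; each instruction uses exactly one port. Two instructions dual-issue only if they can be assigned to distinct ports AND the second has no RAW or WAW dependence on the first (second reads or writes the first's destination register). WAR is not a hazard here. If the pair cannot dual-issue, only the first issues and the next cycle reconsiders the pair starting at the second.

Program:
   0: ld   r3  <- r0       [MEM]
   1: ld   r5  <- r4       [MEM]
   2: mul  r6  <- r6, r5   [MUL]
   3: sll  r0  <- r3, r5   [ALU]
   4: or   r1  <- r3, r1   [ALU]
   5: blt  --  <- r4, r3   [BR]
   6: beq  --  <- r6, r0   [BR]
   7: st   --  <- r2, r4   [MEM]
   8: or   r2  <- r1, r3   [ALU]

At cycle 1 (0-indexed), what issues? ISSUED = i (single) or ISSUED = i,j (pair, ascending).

t=0 i0:ld.MEM ; no-port MEM/MEM
t=1 i1:ld.MEM ; RAW r5
t=2 i2&i3:mul.MUL sll.ALU ; 2-wide
t=3 i4&i5:or.ALU blt.BR ; 2-wide
t=4 i6:beq.BR ; no-port BR/MEM
t=5 i7&i8:st.MEM or.ALU ; 2-wide

ISSUED = 1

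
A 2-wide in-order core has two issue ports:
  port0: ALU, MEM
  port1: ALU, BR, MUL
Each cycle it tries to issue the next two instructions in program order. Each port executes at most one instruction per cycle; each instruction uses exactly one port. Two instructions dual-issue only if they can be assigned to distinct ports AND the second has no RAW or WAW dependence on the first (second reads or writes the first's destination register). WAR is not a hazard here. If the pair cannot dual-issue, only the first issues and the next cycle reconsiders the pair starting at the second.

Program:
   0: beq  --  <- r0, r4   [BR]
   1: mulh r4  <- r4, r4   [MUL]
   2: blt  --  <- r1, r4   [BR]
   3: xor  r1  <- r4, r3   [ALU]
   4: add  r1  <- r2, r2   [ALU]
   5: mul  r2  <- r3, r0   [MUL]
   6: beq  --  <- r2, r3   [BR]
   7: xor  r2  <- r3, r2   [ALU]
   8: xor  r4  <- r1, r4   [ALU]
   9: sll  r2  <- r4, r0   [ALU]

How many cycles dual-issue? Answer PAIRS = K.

#0 head=0: beq i0 no-port BR/MUL
#1 head=1: mulh i1 no-port MUL/BR
#2 head=2: blt xor i2,i3 2-wide
#3 head=4: add mul i4,i5 2-wide
#4 head=6: beq xor i6,i7 2-wide
#5 head=8: xor i8 RAW r4
#6 head=9: sll i9 tail

PAIRS = 3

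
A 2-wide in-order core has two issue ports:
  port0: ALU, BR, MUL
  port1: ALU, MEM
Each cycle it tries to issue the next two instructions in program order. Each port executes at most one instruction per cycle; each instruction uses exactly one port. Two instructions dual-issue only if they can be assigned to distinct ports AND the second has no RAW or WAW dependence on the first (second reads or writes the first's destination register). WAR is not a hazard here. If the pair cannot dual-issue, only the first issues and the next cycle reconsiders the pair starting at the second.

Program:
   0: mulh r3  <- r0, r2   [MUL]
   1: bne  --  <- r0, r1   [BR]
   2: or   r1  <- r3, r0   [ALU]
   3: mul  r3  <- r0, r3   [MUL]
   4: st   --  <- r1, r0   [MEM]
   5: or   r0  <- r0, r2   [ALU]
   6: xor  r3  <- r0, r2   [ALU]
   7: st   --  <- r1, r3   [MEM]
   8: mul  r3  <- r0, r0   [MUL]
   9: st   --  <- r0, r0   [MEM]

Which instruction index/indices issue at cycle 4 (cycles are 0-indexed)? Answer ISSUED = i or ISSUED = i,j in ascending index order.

ISSUED = 6

c0: i0 mulh.MUL  no-port MUL/BR
c1: i1&i2 bne.BR+or.ALU  pair
c2: i3&i4 mul.MUL+st.MEM  pair
c3: i5 or.ALU  RAW r0
c4: i6 xor.ALU  RAW r3
c5: i7&i8 st.MEM+mul.MUL  pair
c6: i9 st.MEM  tail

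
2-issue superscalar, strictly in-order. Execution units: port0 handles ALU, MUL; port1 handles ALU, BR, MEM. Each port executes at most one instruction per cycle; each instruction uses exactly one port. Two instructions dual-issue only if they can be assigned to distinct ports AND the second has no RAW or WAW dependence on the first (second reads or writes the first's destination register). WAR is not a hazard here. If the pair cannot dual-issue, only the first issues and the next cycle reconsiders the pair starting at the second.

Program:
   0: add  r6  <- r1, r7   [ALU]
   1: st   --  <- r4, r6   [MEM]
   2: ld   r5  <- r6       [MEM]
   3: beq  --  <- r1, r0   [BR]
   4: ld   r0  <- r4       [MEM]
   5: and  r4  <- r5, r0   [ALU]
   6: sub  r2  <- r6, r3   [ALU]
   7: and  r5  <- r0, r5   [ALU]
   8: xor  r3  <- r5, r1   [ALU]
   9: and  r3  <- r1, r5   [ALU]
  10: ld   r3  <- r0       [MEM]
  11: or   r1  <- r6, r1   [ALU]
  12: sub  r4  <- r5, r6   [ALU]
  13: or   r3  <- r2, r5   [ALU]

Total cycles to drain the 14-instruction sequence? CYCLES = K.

t=0 i0:add ; RAW r6
t=1 i1:st ; no-port MEM/MEM
t=2 i2:ld ; no-port MEM/BR
t=3 i3:beq ; no-port BR/MEM
t=4 i4:ld ; RAW r0
t=5 i5/i6:and;sub ; 2-wide
t=6 i7:and ; RAW r5
t=7 i8:xor ; WAW r3
t=8 i9:and ; WAW r3
t=9 i10/i11:ld;or ; 2-wide
t=10 i12/i13:sub;or ; 2-wide

CYCLES = 11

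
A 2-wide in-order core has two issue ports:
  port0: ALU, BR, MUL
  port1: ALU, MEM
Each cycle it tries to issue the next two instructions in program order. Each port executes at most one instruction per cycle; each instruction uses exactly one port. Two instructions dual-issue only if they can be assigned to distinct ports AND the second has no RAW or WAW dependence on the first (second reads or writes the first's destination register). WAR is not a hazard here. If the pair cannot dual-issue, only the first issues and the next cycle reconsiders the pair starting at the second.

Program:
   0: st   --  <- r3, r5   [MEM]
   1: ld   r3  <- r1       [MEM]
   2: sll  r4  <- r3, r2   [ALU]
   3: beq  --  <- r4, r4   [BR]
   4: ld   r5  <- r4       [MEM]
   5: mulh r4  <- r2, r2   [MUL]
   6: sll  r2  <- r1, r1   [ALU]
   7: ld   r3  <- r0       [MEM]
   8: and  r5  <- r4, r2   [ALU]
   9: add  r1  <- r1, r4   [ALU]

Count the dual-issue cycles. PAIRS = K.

  cy0 -> i0 (st.MEM) no-port MEM/MEM
  cy1 -> i1 (ld.MEM) RAW r3
  cy2 -> i2 (sll.ALU) RAW r4
  cy3 -> i3,i4 (beq.BR;ld.MEM) pair
  cy4 -> i5,i6 (mulh.MUL;sll.ALU) pair
  cy5 -> i7,i8 (ld.MEM;and.ALU) pair
  cy6 -> i9 (add.ALU) tail

PAIRS = 3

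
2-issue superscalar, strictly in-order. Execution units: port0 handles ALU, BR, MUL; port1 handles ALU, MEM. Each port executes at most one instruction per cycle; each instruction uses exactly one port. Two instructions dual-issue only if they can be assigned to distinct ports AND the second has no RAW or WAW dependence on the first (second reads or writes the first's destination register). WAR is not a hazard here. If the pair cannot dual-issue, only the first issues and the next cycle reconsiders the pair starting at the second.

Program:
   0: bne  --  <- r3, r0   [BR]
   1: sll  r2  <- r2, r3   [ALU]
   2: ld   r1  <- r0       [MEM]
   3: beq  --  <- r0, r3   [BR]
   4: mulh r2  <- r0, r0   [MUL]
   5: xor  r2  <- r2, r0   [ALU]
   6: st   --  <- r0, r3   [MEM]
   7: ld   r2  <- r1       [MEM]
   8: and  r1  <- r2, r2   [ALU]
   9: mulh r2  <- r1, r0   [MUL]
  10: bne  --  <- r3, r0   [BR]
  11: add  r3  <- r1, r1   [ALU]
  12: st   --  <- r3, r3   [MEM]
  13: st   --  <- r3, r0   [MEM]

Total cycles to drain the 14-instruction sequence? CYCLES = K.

0. bne.BR+sll.ALU @i0&i1  | pair
1. ld.MEM+beq.BR @i2&i3  | pair
2. mulh.MUL @i4  | RAW+WAW r2
3. xor.ALU+st.MEM @i5&i6  | pair
4. ld.MEM @i7  | RAW r2
5. and.ALU @i8  | RAW r1
6. mulh.MUL @i9  | no-port MUL/BR
7. bne.BR+add.ALU @i10&i11  | pair
8. st.MEM @i12  | no-port MEM/MEM
9. st.MEM @i13  | tail

CYCLES = 10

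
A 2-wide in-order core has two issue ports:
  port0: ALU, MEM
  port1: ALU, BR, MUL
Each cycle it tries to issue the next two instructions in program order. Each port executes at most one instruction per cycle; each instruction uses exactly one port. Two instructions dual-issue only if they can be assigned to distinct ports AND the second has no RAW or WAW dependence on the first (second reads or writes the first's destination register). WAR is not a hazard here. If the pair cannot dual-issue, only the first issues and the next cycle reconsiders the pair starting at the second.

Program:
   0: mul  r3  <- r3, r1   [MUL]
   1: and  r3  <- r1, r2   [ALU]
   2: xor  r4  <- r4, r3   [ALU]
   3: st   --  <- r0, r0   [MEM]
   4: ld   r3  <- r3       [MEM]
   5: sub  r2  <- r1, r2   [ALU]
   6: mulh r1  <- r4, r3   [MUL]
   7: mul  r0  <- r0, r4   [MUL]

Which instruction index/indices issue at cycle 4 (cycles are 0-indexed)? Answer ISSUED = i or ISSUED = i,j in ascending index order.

#0 head=0: mul.MUL i0 WAW r3
#1 head=1: and.ALU i1 RAW r3
#2 head=2: xor.ALU st.MEM i2,i3 pair
#3 head=4: ld.MEM sub.ALU i4,i5 pair
#4 head=6: mulh.MUL i6 no-port MUL/MUL
#5 head=7: mul.MUL i7 tail

ISSUED = 6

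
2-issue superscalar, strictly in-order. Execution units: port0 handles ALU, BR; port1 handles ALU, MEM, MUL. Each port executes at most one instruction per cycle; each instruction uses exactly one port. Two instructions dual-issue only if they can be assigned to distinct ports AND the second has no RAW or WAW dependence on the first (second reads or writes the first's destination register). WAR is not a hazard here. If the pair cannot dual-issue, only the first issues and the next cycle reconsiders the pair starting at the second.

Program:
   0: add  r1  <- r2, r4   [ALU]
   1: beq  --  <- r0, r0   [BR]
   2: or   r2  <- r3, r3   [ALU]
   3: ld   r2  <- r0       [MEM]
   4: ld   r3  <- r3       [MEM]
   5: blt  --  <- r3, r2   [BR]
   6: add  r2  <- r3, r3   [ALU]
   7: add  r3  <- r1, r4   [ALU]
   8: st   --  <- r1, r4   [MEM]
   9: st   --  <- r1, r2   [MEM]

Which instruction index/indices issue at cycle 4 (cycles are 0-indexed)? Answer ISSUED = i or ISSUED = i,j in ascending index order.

ISSUED = 5,6

[0] i0,i1  add;beq  -- pair
[1] i2  or  -- WAW r2
[2] i3  ld  -- no-port MEM/MEM
[3] i4  ld  -- RAW r3
[4] i5,i6  blt;add  -- pair
[5] i7,i8  add;st  -- pair
[6] i9  st  -- tail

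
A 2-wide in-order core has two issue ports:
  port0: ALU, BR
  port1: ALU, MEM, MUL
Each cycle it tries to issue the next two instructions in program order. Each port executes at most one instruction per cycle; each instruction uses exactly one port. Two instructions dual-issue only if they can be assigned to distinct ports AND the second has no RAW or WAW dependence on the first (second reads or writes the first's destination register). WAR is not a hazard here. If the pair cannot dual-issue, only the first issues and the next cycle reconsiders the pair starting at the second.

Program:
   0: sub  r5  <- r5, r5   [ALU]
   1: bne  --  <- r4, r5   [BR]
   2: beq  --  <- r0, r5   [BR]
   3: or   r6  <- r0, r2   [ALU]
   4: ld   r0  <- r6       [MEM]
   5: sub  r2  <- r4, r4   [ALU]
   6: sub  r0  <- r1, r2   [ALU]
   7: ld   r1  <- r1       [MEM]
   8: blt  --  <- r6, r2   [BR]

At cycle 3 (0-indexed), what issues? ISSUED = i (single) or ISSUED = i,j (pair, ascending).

ISSUED = 4,5

  cy0 -> i0 (sub.ALU) RAW r5
  cy1 -> i1 (bne.BR) no-port BR/BR
  cy2 -> i2,i3 (beq.BR+or.ALU) pair
  cy3 -> i4,i5 (ld.MEM+sub.ALU) pair
  cy4 -> i6,i7 (sub.ALU+ld.MEM) pair
  cy5 -> i8 (blt.BR) tail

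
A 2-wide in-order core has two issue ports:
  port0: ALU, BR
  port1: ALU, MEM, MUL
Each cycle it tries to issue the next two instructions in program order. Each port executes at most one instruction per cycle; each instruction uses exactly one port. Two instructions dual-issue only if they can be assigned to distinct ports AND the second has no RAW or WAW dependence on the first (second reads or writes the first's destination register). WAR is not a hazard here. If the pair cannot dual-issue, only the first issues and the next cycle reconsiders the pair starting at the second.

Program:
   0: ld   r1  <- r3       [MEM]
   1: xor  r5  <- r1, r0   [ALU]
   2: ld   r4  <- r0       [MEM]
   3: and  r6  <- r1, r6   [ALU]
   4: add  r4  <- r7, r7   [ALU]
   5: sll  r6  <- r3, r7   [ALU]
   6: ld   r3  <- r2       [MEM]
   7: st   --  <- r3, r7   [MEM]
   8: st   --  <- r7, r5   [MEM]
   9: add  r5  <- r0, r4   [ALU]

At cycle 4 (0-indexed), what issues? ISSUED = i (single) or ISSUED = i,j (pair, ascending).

c0: i0 ld.MEM  RAW r1
c1: i1&i2 xor.ALU+ld.MEM  pair
c2: i3&i4 and.ALU+add.ALU  pair
c3: i5&i6 sll.ALU+ld.MEM  pair
c4: i7 st.MEM  no-port MEM/MEM
c5: i8&i9 st.MEM+add.ALU  pair

ISSUED = 7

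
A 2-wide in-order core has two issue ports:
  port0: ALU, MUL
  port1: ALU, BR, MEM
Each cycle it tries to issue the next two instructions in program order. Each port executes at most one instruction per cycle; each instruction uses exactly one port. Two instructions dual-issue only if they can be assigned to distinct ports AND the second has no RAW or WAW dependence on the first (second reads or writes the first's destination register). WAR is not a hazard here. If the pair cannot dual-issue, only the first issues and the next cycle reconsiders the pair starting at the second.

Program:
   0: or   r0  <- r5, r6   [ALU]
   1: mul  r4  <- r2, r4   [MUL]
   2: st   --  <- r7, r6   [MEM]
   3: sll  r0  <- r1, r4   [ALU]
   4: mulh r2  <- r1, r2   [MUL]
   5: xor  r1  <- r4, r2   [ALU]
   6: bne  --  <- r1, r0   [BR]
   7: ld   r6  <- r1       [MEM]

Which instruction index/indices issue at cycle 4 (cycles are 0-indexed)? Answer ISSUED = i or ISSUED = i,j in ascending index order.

ISSUED = 6

  cy0 -> i0+i1 (or/mul) 2-wide
  cy1 -> i2+i3 (st/sll) 2-wide
  cy2 -> i4 (mulh) RAW r2
  cy3 -> i5 (xor) RAW r1
  cy4 -> i6 (bne) no-port BR/MEM
  cy5 -> i7 (ld) tail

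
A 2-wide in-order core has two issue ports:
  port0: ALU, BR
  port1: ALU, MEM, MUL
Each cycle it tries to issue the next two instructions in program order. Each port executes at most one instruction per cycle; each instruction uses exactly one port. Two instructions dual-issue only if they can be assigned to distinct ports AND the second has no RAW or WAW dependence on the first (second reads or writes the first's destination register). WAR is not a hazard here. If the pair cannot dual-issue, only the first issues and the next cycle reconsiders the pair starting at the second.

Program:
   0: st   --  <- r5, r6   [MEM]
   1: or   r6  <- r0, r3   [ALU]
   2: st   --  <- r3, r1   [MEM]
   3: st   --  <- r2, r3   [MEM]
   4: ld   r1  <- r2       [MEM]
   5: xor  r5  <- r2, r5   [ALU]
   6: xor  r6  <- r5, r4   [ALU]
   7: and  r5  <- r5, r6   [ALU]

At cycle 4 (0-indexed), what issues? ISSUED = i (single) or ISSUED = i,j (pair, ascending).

0. st+or @i0&i1  | pair
1. st @i2  | no-port MEM/MEM
2. st @i3  | no-port MEM/MEM
3. ld+xor @i4&i5  | pair
4. xor @i6  | RAW r6
5. and @i7  | tail

ISSUED = 6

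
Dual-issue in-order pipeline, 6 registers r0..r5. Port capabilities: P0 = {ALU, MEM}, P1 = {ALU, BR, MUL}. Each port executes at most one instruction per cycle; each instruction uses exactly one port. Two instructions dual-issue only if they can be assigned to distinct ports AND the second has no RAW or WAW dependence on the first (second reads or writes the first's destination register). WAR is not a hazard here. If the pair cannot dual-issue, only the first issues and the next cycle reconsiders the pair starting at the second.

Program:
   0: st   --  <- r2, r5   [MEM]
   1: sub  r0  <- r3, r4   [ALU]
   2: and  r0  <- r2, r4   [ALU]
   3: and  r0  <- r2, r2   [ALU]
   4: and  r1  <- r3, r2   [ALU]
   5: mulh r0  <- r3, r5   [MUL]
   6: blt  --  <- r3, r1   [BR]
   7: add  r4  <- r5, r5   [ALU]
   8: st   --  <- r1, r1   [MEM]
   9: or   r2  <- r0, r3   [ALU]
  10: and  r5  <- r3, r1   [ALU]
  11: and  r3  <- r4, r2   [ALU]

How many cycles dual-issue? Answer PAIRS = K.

PAIRS = 5

t=0 i0&i1:st.MEM+sub.ALU ; pair
t=1 i2:and.ALU ; WAW r0
t=2 i3&i4:and.ALU+and.ALU ; pair
t=3 i5:mulh.MUL ; no-port MUL/BR
t=4 i6&i7:blt.BR+add.ALU ; pair
t=5 i8&i9:st.MEM+or.ALU ; pair
t=6 i10&i11:and.ALU+and.ALU ; pair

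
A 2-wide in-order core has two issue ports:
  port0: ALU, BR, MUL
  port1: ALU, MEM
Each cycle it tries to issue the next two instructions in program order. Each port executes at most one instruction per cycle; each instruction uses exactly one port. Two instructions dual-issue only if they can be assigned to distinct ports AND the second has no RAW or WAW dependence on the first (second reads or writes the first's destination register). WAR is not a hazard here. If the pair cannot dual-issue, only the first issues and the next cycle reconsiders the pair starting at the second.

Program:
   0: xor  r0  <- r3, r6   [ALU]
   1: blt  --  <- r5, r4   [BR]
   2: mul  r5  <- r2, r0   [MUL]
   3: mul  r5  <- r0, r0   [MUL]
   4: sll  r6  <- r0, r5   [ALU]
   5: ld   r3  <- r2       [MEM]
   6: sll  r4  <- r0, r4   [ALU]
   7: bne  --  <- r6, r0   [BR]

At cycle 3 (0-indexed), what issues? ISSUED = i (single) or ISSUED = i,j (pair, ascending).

ISSUED = 4,5

#0 head=0: xor;blt i0+i1 pair
#1 head=2: mul i2 no-port MUL/MUL
#2 head=3: mul i3 RAW r5
#3 head=4: sll;ld i4+i5 pair
#4 head=6: sll;bne i6+i7 pair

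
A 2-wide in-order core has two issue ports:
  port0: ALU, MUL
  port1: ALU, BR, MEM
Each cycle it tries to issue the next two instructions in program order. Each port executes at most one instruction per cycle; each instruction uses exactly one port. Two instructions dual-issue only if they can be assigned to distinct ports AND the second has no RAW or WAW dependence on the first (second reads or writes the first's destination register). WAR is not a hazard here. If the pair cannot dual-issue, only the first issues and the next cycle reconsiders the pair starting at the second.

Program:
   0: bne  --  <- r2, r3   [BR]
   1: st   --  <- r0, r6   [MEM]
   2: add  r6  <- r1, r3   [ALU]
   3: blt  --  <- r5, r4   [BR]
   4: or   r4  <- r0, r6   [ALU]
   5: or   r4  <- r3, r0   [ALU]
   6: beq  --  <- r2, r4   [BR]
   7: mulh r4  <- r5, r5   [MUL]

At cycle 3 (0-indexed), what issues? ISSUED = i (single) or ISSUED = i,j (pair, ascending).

  cy0 -> i0 (bne.BR) no-port BR/MEM
  cy1 -> i1+i2 (st.MEM add.ALU) dual
  cy2 -> i3+i4 (blt.BR or.ALU) dual
  cy3 -> i5 (or.ALU) RAW r4
  cy4 -> i6+i7 (beq.BR mulh.MUL) dual

ISSUED = 5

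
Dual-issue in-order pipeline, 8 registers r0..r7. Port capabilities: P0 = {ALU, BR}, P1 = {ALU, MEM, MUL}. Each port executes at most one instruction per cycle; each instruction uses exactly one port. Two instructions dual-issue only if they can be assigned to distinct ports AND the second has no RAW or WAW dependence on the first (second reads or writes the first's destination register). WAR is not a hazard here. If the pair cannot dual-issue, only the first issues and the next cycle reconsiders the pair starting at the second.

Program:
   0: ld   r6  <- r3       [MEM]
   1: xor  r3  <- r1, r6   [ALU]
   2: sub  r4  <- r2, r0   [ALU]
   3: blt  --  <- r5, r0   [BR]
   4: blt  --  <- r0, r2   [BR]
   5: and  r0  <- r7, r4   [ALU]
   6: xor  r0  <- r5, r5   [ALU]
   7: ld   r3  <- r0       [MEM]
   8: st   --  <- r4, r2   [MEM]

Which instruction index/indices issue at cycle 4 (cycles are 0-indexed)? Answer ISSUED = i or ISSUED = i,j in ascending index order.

ISSUED = 6

[0] i0  ld  -- RAW r6
[1] i1,i2  xor sub  -- dual
[2] i3  blt  -- no-port BR/BR
[3] i4,i5  blt and  -- dual
[4] i6  xor  -- RAW r0
[5] i7  ld  -- no-port MEM/MEM
[6] i8  st  -- tail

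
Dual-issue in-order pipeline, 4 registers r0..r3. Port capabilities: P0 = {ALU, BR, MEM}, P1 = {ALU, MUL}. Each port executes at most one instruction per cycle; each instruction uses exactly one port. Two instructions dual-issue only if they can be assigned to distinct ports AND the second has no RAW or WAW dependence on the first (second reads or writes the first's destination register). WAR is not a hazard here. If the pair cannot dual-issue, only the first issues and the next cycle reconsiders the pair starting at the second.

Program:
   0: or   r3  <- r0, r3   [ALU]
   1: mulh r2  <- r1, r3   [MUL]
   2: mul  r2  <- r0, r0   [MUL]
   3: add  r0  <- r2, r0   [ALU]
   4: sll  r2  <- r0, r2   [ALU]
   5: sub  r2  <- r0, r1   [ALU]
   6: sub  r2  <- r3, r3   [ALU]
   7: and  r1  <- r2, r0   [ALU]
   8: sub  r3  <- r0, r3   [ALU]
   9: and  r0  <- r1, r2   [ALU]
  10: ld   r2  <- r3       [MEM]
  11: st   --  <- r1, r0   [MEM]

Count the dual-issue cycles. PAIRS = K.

  cy0 -> i0 (or.ALU) RAW r3
  cy1 -> i1 (mulh.MUL) no-port MUL/MUL
  cy2 -> i2 (mul.MUL) RAW r2
  cy3 -> i3 (add.ALU) RAW r0
  cy4 -> i4 (sll.ALU) WAW r2
  cy5 -> i5 (sub.ALU) WAW r2
  cy6 -> i6 (sub.ALU) RAW r2
  cy7 -> i7&i8 (and.ALU/sub.ALU) 2-wide
  cy8 -> i9&i10 (and.ALU/ld.MEM) 2-wide
  cy9 -> i11 (st.MEM) tail

PAIRS = 2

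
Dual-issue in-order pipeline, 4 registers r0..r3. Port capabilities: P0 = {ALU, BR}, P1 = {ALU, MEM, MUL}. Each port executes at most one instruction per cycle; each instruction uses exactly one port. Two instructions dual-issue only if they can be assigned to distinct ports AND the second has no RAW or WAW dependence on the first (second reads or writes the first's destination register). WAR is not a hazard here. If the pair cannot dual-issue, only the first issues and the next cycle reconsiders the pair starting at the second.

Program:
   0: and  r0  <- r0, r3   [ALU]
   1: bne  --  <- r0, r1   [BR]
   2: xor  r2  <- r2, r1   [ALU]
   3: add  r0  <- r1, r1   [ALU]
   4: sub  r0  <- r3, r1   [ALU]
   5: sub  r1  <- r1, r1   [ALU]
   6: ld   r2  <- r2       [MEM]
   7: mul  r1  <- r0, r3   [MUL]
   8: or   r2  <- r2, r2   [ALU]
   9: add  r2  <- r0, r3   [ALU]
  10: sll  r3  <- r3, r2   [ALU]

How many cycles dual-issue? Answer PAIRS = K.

PAIRS = 3

#0 head=0: and.ALU i0 RAW r0
#1 head=1: bne.BR/xor.ALU i1&i2 pair
#2 head=3: add.ALU i3 WAW r0
#3 head=4: sub.ALU/sub.ALU i4&i5 pair
#4 head=6: ld.MEM i6 no-port MEM/MUL
#5 head=7: mul.MUL/or.ALU i7&i8 pair
#6 head=9: add.ALU i9 RAW r2
#7 head=10: sll.ALU i10 tail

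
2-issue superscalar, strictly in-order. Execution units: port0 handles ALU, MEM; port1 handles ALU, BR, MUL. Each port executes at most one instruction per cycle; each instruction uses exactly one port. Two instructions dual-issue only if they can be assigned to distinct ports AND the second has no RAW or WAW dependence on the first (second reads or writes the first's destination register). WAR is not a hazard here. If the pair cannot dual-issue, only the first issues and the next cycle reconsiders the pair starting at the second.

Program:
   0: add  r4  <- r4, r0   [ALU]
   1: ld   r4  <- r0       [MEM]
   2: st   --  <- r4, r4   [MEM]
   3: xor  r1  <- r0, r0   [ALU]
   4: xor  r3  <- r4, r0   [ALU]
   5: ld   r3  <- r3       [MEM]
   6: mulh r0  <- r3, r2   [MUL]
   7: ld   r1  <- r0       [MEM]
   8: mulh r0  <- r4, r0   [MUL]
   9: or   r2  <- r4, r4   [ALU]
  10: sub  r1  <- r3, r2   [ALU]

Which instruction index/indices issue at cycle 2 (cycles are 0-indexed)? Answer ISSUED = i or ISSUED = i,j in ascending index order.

c0: i0 add  WAW r4
c1: i1 ld  no-port MEM/MEM
c2: i2+i3 st;xor  dual
c3: i4 xor  RAW+WAW r3
c4: i5 ld  RAW r3
c5: i6 mulh  RAW r0
c6: i7+i8 ld;mulh  dual
c7: i9 or  RAW r2
c8: i10 sub  tail

ISSUED = 2,3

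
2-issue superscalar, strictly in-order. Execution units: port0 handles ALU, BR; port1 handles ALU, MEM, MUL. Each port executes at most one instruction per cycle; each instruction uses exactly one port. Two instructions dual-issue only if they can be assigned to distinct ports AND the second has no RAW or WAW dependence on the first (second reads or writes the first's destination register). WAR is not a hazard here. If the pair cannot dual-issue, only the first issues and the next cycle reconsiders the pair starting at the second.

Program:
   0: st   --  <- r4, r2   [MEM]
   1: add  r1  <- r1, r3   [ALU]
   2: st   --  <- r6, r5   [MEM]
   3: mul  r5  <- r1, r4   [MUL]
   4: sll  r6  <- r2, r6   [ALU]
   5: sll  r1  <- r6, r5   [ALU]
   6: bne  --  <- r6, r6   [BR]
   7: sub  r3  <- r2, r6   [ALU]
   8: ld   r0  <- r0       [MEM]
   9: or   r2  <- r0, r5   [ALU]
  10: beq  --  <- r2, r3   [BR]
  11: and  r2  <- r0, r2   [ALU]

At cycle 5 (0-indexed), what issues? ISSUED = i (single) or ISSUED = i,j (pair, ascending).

ISSUED = 9

c0: i0&i1 st.MEM;add.ALU  2-wide
c1: i2 st.MEM  no-port MEM/MUL
c2: i3&i4 mul.MUL;sll.ALU  2-wide
c3: i5&i6 sll.ALU;bne.BR  2-wide
c4: i7&i8 sub.ALU;ld.MEM  2-wide
c5: i9 or.ALU  RAW r2
c6: i10&i11 beq.BR;and.ALU  2-wide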